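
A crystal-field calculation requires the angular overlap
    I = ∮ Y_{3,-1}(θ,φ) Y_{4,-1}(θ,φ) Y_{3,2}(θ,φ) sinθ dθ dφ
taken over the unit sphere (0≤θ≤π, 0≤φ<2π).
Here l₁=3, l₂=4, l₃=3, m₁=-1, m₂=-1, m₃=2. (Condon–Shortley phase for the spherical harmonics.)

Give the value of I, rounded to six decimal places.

Rules hold: Σm=0, L=10 even, 1≤3≤7.
N = 7·9·7 = 441
Δ = 4!·2!·4!/11! = 1/34650
Racah Σ t=1..3: t=1:−1/72 t=2:+1/16 t=3:−1/72 = 5/144
⇒ 3j(3 4 3; 0 0 0)² = 2/77, sgn -1
Racah Σ t=2..3: t=2:+1/48 t=3:−1/144 = 1/72
⇒ 3j(3 4 3; -1 -1 2)² = 16/693, sgn -1
4πI² = N·(3j₀)²·(3jₘ)² = 32/121
I = +1·√(0.264463/4π) = 0.14506992

0.145070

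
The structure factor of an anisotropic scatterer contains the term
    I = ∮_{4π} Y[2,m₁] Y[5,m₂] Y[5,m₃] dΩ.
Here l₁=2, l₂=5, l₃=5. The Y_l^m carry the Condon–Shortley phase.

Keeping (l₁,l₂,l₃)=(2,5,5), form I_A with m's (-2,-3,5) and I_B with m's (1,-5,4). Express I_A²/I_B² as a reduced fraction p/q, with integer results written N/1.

2/9

Shared (l₁,l₂,l₃)=(2,5,5): N and (l;000)² cancel in I_A²/I_B².
A: Δ = 2!·2!·8!/13! = 1/38610; Racah Σ t=2..2: t=2:+1/161280 = 1/161280; ⇒ 3j(2 5 5; -2 -3 5)² = 1/143, sgn +1
B: Δ = 2!·2!·8!/13! = 1/38610; Racah Σ t=0..0: t=0:+1/80640 = 1/80640; ⇒ 3j(2 5 5; 1 -5 4)² = 9/286, sgn -1
I_A²/I_B² = (1/143)/(9/286) = 2/9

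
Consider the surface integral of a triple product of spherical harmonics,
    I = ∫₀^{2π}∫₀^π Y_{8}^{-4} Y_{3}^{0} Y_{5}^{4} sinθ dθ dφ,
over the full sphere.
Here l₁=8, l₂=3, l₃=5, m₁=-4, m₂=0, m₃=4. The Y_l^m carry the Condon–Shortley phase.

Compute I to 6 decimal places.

Rules hold: Σm=0, L=16 even, 5≤5≤11.
N = 17·7·11 = 1309
Δ = 6!·10!·0!/17! = 1/136136
Racah Σ t=3..3: t=3:−1/518400 = -1/518400
⇒ 3j(8 3 5; 0 0 0)² = 56/2431, sgn +1
Racah Σ t=3..3: t=3:−1/13063680 = -1/13063680
⇒ 3j(8 3 5; -4 0 4)² = 10/1547, sgn +1
4πI² = N·(3j₀)²·(3jₘ)² = 560/2873
I = +1·√(0.194918/4π) = 0.12454356

0.124544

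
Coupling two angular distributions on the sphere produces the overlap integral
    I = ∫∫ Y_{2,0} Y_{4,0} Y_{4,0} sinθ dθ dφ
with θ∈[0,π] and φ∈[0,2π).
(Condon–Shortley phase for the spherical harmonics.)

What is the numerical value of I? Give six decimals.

m-sum 0 ✓  L=10 even ✓  2≤4≤6 ✓
Π(2lᵢ+1) = 5×9×9 = 405
triangle coeff Δ(2,4,4) = 1/13860
Σ_t [0,2]: t=0:+1/192 t=1:−1/36 t=2:+1/192 = -5/288
(3j)²=20/693 [(2 4 4; 0 0 0)], sign=-1
(m-triple is (0,0,0) — same symbol as above.)
⇒ 4πI² = 2000/5929
I = (+1)√(2000/5929/(4π)) = 0.16383977

0.163840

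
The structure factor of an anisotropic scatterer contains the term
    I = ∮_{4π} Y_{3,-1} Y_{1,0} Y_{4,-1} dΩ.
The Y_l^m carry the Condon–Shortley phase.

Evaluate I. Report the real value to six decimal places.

Σmᵢ = -2 ≠ 0, so the φ-integral vanishes; I = 0

0.000000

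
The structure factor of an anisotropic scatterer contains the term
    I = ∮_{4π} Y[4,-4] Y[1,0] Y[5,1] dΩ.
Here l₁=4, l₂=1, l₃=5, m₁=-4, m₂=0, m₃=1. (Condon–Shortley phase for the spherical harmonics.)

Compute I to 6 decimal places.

-4 + 0 + 1 = -3 ≠ 0: azimuthal integral kills it; I = 0

0.000000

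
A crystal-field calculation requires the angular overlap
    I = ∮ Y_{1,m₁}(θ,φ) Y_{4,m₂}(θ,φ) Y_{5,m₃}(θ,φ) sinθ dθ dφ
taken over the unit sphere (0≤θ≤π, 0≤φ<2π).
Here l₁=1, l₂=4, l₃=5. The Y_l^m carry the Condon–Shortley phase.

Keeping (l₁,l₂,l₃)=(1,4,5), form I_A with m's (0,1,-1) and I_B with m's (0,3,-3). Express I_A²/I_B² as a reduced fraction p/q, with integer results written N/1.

3/2

l's match ⇒ only the (l;m) 3-j factors differ between A and B.
A: triangle coeff Δ(1,4,5) = 1/495; Σ_t [0,0]: t=0:+1/720 = 1/720; (3j)²=8/165 [(1 4 5; 0 1 -1)], sign=+1
B: triangle coeff Δ(1,4,5) = 1/495; Σ_t [0,0]: t=0:+1/5040 = 1/5040; (3j)²=16/495 [(1 4 5; 0 3 -3)], sign=+1
I_A²/I_B² = (8/165)/(16/495) = 3/2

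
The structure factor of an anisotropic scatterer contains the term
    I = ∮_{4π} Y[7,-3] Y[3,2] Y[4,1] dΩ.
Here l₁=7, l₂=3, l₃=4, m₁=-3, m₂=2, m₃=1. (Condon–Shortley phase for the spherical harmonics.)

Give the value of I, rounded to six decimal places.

-0.213926

m-sum 0 ✓  L=14 even ✓  4≤4≤10 ✓
Π(2lᵢ+1) = 15×7×9 = 945
triangle coeff Δ(7,3,4) = 1/45045
Σ_t [3,3]: t=3:−1/20736 = -1/20736
(3j)²=35/1287 [(7 3 4; 0 0 0)], sign=-1
Σ_t [5,5]: t=5:−1/86400 = -1/86400
(3j)²=16/715 [(7 3 4; -3 2 1)], sign=+1
⇒ 4πI² = 11760/20449
I = (-1)√(11760/20449/(4π)) = -0.21392557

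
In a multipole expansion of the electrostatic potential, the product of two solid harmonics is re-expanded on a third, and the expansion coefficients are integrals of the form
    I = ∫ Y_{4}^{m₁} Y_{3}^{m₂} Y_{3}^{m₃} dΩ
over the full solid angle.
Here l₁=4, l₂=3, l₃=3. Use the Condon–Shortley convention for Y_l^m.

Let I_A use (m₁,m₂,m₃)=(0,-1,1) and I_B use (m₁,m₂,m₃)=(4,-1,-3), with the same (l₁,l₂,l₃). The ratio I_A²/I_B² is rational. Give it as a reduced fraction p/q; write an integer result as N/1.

1/42

Shared (l₁,l₂,l₃)=(4,3,3): N and (l;000)² cancel in I_A²/I_B².
A: Δ = 4!·4!·2!/11! = 1/34650; Racah Σ t=0..2: t=0:+1/1152 t=1:−1/36 t=2:+1/32 = 5/1152; ⇒ 3j(4 3 3; 0 -1 1)² = 1/1386, sgn +1
B: Δ = 4!·4!·2!/11! = 1/34650; Racah Σ t=0..0: t=0:+1/1152 = 1/1152; ⇒ 3j(4 3 3; 4 -1 -3)² = 1/33, sgn +1
I_A²/I_B² = (1/1386)/(1/33) = 1/42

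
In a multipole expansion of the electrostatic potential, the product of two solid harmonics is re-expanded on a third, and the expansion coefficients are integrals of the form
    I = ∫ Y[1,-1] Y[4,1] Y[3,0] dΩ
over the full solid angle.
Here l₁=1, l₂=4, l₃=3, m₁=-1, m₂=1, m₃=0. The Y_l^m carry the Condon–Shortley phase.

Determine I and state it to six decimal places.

m-sum 0 ✓  L=8 even ✓  3≤3≤5 ✓
Π(2lᵢ+1) = 3×9×7 = 189
triangle coeff Δ(1,4,3) = 1/252
Σ_t [1,1]: t=1:−1/36 = -1/36
(3j)²=4/63 [(1 4 3; 0 0 0)], sign=+1
Σ_t [2,2]: t=2:+1/72 = 1/72
(3j)²=5/126 [(1 4 3; -1 1 0)], sign=-1
⇒ 4πI² = 10/21
I = (-1)√(10/21/(4π)) = -0.19466390

-0.194664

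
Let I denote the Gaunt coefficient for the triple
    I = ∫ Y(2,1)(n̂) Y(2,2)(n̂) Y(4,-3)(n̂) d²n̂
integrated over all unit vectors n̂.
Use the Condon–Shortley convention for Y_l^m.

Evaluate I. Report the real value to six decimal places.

m-sum 0 ✓  L=8 even ✓  0≤4≤4 ✓
Π(2lᵢ+1) = 5×5×9 = 225
triangle coeff Δ(2,2,4) = 1/630
Σ_t [0,0]: t=0:+1/16 = 1/16
(3j)²=2/35 [(2 2 4; 0 0 0)], sign=+1
Σ_t [0,0]: t=0:+1/144 = 1/144
(3j)²=1/18 [(2 2 4; 1 2 -3)], sign=-1
⇒ 4πI² = 5/7
I = (-1)√(5/7/(4π)) = -0.23841361

-0.238414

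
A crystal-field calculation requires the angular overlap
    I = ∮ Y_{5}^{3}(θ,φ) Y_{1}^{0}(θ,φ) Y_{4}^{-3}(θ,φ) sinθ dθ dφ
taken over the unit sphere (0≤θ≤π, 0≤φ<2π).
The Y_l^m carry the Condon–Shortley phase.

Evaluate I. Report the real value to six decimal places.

-0.196426

Rules hold: Σm=0, L=10 even, 4≤4≤6.
N = 11·3·9 = 297
Δ = 2!·8!·0!/11! = 1/495
Racah Σ t=1..1: t=1:−1/576 = -1/576
⇒ 3j(5 1 4; 0 0 0)² = 5/99, sgn -1
Racah Σ t=1..1: t=1:−1/5040 = -1/5040
⇒ 3j(5 1 4; 3 0 -3)² = 16/495, sgn +1
4πI² = N·(3j₀)²·(3jₘ)² = 16/33
I = -1·√(0.484848/4π) = -0.19642560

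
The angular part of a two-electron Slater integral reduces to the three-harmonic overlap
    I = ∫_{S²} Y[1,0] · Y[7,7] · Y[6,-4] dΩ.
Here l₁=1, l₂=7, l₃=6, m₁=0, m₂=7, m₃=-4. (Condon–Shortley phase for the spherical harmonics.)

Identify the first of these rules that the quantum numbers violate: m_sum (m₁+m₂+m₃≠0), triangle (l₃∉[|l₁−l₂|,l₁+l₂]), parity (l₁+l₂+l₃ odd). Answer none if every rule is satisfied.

m_sum

azimuthal sum: 0 + 7 − 4 = 3  ✗
6 ≤ 6 ≤ 8 (triangle on l)
L = 1 + 7 + 6 = 14 (even)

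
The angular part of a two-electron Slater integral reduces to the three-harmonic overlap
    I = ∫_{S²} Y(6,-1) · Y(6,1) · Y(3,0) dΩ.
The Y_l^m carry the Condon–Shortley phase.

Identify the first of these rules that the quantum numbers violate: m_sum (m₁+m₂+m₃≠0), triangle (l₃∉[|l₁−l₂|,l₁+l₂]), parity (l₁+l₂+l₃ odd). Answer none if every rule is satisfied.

m₁+m₂+m₃ = -1 + 1 + 0 = 0  ✓
triangle: |6−6|=0 ≤ l₃=3 ≤ 6+6=12  ✓
parity: l₁+l₂+l₃ = 15 is odd  ✗

parity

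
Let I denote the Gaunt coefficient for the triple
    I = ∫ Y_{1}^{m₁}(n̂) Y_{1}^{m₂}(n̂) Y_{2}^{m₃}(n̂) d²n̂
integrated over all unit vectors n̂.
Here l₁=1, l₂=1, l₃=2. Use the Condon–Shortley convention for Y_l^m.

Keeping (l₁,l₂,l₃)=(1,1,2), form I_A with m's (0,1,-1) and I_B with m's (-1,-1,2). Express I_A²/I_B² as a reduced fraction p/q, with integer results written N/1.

1/2

Same 1,1,2: normalisation and zero-m 3j drop out of the ratio.
A: Δ: 0! 2! 2! / 5! → 1/30; sum: t=0:+1/2 = 1/2; 3j²(1 1 2; 0 1 -1) = Δ·Π!·Σ² = 1/10  (sign -1)
B: Δ: 0! 2! 2! / 5! → 1/30; sum: t=0:+1/4 = 1/4; 3j²(1 1 2; -1 -1 2) = Δ·Π!·Σ² = 1/5  (sign +1)
I_A²/I_B² = (1/10)/(1/5) = 1/2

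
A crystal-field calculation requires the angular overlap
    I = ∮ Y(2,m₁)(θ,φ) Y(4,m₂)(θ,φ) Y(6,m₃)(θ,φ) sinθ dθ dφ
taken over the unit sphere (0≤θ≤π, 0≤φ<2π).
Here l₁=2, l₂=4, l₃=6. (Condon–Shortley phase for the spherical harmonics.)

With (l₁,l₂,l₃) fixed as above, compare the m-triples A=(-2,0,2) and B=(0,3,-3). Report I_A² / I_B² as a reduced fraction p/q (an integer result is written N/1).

l's match ⇒ only the (l;m) 3-j factors differ between A and B.
A: triangle coeff Δ(2,4,6) = 1/6435; Σ_t [0,0]: t=0:+1/13824 = 1/13824; (3j)²=14/1287 [(2 4 6; -2 0 2)], sign=+1
B: triangle coeff Δ(2,4,6) = 1/6435; Σ_t [0,0]: t=0:+1/20160 = 1/20160; (3j)²=12/715 [(2 4 6; 0 3 -3)], sign=-1
I_A²/I_B² = (14/1287)/(12/715) = 35/54

35/54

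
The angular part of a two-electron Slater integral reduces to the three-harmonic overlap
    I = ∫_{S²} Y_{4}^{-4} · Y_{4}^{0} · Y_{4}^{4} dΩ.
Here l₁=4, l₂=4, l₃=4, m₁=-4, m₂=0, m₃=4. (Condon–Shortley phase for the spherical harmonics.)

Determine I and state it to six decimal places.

Rules hold: Σm=0, L=12 even, 0≤4≤8.
N = 9·9·9 = 729
Δ = 4!·4!·4!/13! = 1/450450
Racah Σ t=0..4: t=0:+1/13824 t=1:−1/216 t=2:+1/64 t=3:−1/216 t=4:+1/13824 = 5/768
⇒ 3j(4 4 4; 0 0 0)² = 18/1001, sgn +1
Racah Σ t=4..4: t=4:+1/13824 = 1/13824
⇒ 3j(4 4 4; -4 0 4)² = 14/1287, sgn +1
4πI² = N·(3j₀)²·(3jₘ)² = 2916/20449
I = +1·√(0.142599/4π) = 0.10652531

0.106525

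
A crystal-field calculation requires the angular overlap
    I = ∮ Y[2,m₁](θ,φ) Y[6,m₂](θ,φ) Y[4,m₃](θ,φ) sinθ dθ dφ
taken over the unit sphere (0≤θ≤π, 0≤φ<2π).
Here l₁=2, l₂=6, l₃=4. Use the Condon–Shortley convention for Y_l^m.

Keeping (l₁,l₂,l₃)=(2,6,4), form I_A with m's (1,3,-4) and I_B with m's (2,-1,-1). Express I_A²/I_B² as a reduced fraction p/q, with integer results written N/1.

Shared (l₁,l₂,l₃)=(2,6,4): N and (l;000)² cancel in I_A²/I_B².
A: Δ = 4!·0!·8!/13! = 1/6435; Racah Σ t=1..1: t=1:−1/241920 = -1/241920; ⇒ 3j(2 6 4; 1 3 -4)² = 1/715, sgn -1
B: Δ = 4!·0!·8!/13! = 1/6435; Racah Σ t=0..0: t=0:+1/17280 = 1/17280; ⇒ 3j(2 6 4; 2 -1 -1)² = 7/1287, sgn -1
I_A²/I_B² = (1/715)/(7/1287) = 9/35

9/35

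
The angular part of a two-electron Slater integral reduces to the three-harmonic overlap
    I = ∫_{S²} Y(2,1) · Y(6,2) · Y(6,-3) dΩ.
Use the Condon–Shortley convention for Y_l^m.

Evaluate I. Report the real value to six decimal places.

m-sum 0 ✓  L=14 even ✓  4≤6≤8 ✓
Π(2lᵢ+1) = 5×13×13 = 845
triangle coeff Δ(2,6,6) = 1/90090
Σ_t [0,2]: t=0:+1/69120 t=1:−1/14400 t=2:+1/69120 = -7/172800
(3j)²=14/715 [(2 6 6; 0 0 0)], sign=-1
Σ_t [0,1]: t=0:+1/161280 t=1:−1/60480 = -1/96768
(3j)²=15/1001 [(2 6 6; 1 2 -3)], sign=+1
⇒ 4πI² = 30/121
I = (-1)√(30/121/(4π)) = -0.14046335

-0.140463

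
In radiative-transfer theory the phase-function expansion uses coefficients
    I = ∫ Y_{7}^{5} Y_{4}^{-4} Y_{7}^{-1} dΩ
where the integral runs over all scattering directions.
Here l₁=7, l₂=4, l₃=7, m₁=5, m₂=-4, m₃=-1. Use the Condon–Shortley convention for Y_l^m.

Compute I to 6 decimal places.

-0.118882

Rules hold: Σm=0, L=18 even, 3≤7≤11.
N = 15·9·15 = 2025
Δ = 4!·10!·4!/19! = 1/58198140
Racah Σ t=0..4: t=0:+1/17418240 t=1:−1/622080 t=2:+1/230400 t=3:−1/622080 t=4:+1/17418240 = 1/806400
⇒ 3j(7 4 7; 0 0 0)² = 2268/230945, sgn -1
Racah Σ t=0..0: t=0:+1/46448640 = 1/46448640
⇒ 3j(7 4 7; 5 -4 -1)² = 75/8398, sgn +1
4πI² = N·(3j₀)²·(3jₘ)² = 34445250/193947611
I = -1·√(0.177601/4π) = -0.11888239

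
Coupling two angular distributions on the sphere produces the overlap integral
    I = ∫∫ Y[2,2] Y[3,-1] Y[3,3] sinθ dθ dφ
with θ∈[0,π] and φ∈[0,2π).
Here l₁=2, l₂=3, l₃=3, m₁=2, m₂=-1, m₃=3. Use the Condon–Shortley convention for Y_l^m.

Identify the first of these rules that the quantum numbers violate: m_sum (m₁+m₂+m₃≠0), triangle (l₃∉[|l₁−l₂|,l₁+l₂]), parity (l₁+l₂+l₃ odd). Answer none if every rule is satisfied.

m_sum

azimuthal sum: 2 − 1 + 3 = 4  ✗
1 ≤ 3 ≤ 5 (triangle on l)
L = 2 + 3 + 3 = 8 (even)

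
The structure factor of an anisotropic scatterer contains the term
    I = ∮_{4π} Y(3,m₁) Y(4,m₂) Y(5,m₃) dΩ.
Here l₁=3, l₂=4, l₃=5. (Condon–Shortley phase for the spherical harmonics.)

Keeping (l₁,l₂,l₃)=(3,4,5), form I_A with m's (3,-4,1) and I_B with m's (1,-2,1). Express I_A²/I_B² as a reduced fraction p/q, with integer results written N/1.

420/1849

Same 3,4,5: normalisation and zero-m 3j drop out of the ratio.
A: Δ: 2! 4! 6! / 13! → 1/180180; sum: t=0:+1/34560 = 1/34560; 3j²(3 4 5; 3 -4 1) = Δ·Π!·Σ² = 1/429  (sign +1)
B: Δ: 2! 4! 6! / 13! → 1/180180; sum: t=0:+1/384 t=1:−1/720 t=2:+1/34560 = 43/34560; 3j²(3 4 5; 1 -2 1) = Δ·Π!·Σ² = 1849/180180  (sign +1)
I_A²/I_B² = (1/429)/(1849/180180) = 420/1849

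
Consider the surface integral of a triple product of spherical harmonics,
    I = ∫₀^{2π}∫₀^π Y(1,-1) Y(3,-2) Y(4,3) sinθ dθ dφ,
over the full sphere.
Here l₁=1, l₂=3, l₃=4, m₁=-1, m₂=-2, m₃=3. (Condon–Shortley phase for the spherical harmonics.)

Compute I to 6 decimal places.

Checks pass: Σm=0; 8 even; l₃=4∈[2,4].
(2·1+1)(2·3+1)(2·4+1) = 189
Δ: 0! 2! 6! / 9! → 1/252
sum: t=0:+1/36 = 1/36
3j²(1 3 4; 0 0 0) = Δ·Π!·Σ² = 4/63  (sign +1)
sum: t=0:+1/240 = 1/240
3j²(1 3 4; -1 -2 3) = Δ·Π!·Σ² = 1/12  (sign -1)
combine: 4πI² = 189·4/63·1/12 = 1/1
take √, sign -1: I = -0.28209479

-0.282095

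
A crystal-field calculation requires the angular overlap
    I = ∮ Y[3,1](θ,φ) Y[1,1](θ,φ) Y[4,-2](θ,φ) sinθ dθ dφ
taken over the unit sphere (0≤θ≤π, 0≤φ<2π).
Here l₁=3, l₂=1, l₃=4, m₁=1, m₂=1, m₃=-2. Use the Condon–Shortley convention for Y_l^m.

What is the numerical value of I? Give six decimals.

0.238414

Rules hold: Σm=0, L=8 even, 2≤4≤4.
N = 7·3·9 = 189
Δ = 0!·6!·2!/9! = 1/252
Racah Σ t=0..0: t=0:+1/36 = 1/36
⇒ 3j(3 1 4; 0 0 0)² = 4/63, sgn +1
Racah Σ t=0..0: t=0:+1/96 = 1/96
⇒ 3j(3 1 4; 1 1 -2)² = 5/84, sgn +1
4πI² = N·(3j₀)²·(3jₘ)² = 5/7
I = +1·√(0.714286/4π) = 0.23841361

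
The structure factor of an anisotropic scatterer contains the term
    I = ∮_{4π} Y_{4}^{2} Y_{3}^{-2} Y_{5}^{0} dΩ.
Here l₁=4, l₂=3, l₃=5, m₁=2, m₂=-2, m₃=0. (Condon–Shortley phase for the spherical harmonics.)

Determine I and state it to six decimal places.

-0.171327

Checks pass: Σm=0; 12 even; l₃=5∈[1,7].
(2·4+1)(2·3+1)(2·5+1) = 693
Δ: 2! 6! 4! / 13! → 1/180180
sum: t=0:+1/576 t=1:−1/144 t=2:+1/576 = -1/288
3j²(4 3 5; 0 0 0) = Δ·Π!·Σ² = 20/1001  (sign +1)
sum: t=0:+1/576 t=1:−1/2880 = 1/720
3j²(4 3 5; 2 -2 0) = Δ·Π!·Σ² = 80/3003  (sign -1)
combine: 4πI² = 693·20/1001·80/3003 = 4800/13013
take √, sign -1: I = -0.17132746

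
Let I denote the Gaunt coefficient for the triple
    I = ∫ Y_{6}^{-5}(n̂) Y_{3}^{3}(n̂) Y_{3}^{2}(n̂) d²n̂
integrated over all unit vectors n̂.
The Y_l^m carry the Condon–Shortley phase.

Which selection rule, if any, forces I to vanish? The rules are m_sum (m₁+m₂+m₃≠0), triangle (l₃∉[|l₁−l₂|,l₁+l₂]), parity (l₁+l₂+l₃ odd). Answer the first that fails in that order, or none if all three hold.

none

m₁+m₂+m₃ = -5 + 3 + 2 = 0  ✓
triangle: |6−3|=3 ≤ l₃=3 ≤ 6+3=9  ✓
parity: l₁+l₂+l₃ = 12 is even  ✓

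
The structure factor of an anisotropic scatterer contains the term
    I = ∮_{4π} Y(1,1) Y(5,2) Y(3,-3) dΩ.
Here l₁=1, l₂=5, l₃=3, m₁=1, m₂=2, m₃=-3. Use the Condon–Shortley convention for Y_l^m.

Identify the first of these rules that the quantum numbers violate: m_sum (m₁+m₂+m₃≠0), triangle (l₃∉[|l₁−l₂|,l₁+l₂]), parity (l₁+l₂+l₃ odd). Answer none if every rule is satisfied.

triangle

Σmᵢ = 0  ✓
l₃∈[|l₁−l₂|,l₁+l₂]=[4,6], have l₃=3  ✗
Σlᵢ = 9 ⇒ odd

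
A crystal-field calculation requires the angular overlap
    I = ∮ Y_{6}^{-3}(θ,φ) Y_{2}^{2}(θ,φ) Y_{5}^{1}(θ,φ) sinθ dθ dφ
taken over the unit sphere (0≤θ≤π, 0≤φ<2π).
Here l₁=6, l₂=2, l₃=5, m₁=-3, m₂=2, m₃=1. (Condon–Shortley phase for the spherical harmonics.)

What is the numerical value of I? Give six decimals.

Σlᵢ=13 odd — θ-integrand is odd under cosθ→−cosθ; I=0

0.000000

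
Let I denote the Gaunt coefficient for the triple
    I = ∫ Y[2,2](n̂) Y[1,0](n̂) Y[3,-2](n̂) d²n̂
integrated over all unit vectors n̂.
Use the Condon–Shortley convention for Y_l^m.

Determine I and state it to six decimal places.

0.184674

m-sum 0 ✓  L=6 even ✓  1≤3≤3 ✓
Π(2lᵢ+1) = 5×3×7 = 105
triangle coeff Δ(2,1,3) = 1/105
Σ_t [0,0]: t=0:+1/4 = 1/4
(3j)²=3/35 [(2 1 3; 0 0 0)], sign=-1
Σ_t [0,0]: t=0:+1/24 = 1/24
(3j)²=1/21 [(2 1 3; 2 0 -2)], sign=-1
⇒ 4πI² = 3/7
I = (+1)√(3/7/(4π)) = 0.18467439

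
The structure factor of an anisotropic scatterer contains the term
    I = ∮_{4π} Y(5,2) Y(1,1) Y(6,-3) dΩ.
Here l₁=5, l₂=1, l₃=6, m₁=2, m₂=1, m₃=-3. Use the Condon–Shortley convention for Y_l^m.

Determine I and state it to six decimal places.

m-sum 0 ✓  L=12 even ✓  4≤6≤6 ✓
Π(2lᵢ+1) = 11×3×13 = 429
triangle coeff Δ(5,1,6) = 1/858
Σ_t [0,0]: t=0:+1/14400 = 1/14400
(3j)²=6/143 [(5 1 6; 0 0 0)], sign=+1
Σ_t [0,0]: t=0:+1/60480 = 1/60480
(3j)²=6/143 [(5 1 6; 2 1 -3)], sign=-1
⇒ 4πI² = 108/143
I = (-1)√(108/143/(4π)) = -0.24515397

-0.245154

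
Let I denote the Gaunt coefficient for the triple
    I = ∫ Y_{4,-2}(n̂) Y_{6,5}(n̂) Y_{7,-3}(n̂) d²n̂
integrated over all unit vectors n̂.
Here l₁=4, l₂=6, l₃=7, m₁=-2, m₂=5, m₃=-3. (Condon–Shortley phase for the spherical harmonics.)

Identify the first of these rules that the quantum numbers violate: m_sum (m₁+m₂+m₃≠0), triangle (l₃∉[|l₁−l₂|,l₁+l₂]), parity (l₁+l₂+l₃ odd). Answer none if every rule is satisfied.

azimuthal sum: -2 + 5 − 3 = 0  ✓
2 ≤ 7 ≤ 10 (triangle on l)  ✓
L = 4 + 6 + 7 = 17 (odd)  ✗

parity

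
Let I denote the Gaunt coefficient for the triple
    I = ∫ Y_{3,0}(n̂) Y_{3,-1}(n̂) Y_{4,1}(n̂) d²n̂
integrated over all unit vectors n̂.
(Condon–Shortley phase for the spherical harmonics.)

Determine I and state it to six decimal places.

-0.099323

Checks pass: Σm=0; 10 even; l₃=4∈[0,6].
(2·3+1)(2·3+1)(2·4+1) = 441
Δ: 2! 4! 4! / 11! → 1/34650
sum: t=0:+1/72 t=1:−1/16 t=2:+1/72 = -5/144
3j²(3 3 4; 0 0 0) = Δ·Π!·Σ² = 2/77  (sign -1)
sum: t=0:+1/48 t=1:−1/24 t=2:+1/288 = -5/288
3j²(3 3 4; 0 -1 1) = Δ·Π!·Σ² = 5/462  (sign +1)
combine: 4πI² = 441·2/77·5/462 = 15/121
take √, sign -1: I = -0.09932258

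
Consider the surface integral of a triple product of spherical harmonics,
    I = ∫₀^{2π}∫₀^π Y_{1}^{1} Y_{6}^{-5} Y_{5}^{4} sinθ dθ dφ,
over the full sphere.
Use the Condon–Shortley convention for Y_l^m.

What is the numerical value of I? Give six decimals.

-0.303018

Checks pass: Σm=0; 12 even; l₃=5∈[5,7].
(2·1+1)(2·6+1)(2·5+1) = 429
Δ: 2! 0! 10! / 13! → 1/858
sum: t=1:−1/14400 = -1/14400
3j²(1 6 5; 0 0 0) = Δ·Π!·Σ² = 6/143  (sign +1)
sum: t=0:+1/725760 = 1/725760
3j²(1 6 5; 1 -5 4) = Δ·Π!·Σ² = 5/78  (sign -1)
combine: 4πI² = 429·6/143·5/78 = 15/13
take √, sign -1: I = -0.30301841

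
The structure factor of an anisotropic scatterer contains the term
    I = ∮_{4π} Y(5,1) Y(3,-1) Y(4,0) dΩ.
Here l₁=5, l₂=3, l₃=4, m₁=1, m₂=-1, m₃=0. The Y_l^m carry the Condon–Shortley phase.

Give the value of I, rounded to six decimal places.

-0.086020

Checks pass: Σm=0; 12 even; l₃=4∈[2,8].
(2·5+1)(2·3+1)(2·4+1) = 693
Δ: 4! 6! 2! / 13! → 1/180180
sum: t=1:−1/576 t=2:+1/144 t=3:−1/576 = 1/288
3j²(5 3 4; 0 0 0) = Δ·Π!·Σ² = 20/1001  (sign +1)
sum: t=0:+1/2304 t=1:−1/216 t=2:+1/384 = -11/6912
3j²(5 3 4; 1 -1 0) = Δ·Π!·Σ² = 11/1638  (sign -1)
combine: 4πI² = 693·20/1001·11/1638 = 110/1183
take √, sign -1: I = -0.08601992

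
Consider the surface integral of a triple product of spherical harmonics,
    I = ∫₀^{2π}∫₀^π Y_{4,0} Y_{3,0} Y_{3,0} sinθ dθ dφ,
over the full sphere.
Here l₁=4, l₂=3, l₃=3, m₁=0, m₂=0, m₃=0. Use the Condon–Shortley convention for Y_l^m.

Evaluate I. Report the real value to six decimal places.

0.153870

m-sum 0 ✓  L=10 even ✓  1≤3≤7 ✓
Π(2lᵢ+1) = 9×7×7 = 441
triangle coeff Δ(4,3,3) = 1/34650
Σ_t [1,3]: t=1:−1/72 t=2:+1/16 t=3:−1/72 = 5/144
(3j)²=2/77 [(4 3 3; 0 0 0)], sign=-1
(m-triple is (0,0,0) — same symbol as above.)
⇒ 4πI² = 36/121
I = (+1)√(36/121/(4π)) = 0.15386989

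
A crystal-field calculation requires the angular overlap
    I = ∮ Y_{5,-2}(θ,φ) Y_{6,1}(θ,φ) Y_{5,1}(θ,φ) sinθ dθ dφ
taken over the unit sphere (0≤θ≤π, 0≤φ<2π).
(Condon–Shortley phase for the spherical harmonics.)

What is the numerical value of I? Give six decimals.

m-sum 0 ✓  L=16 even ✓  1≤5≤11 ✓
Π(2lᵢ+1) = 11×13×11 = 1573
triangle coeff Δ(5,6,5) = 1/28588560
Σ_t [1,5]: t=1:−1/345600 t=2:+1/13824 t=3:−1/5184 t=4:+1/13824 t=5:−1/345600 = -7/129600
(3j)²=80/7293 [(5 6 5; 0 0 0)], sign=+1
Σ_t [3,6]: t=3:−1/41472 t=4:+1/10368 t=5:−1/23040 t=6:+1/518400 = 1/32400
(3j)²=128/12155 [(5 6 5; -2 1 1)], sign=+1
⇒ 4πI² = 2048/11271
I = (+1)√(2048/11271/(4π)) = 0.12024827

0.120248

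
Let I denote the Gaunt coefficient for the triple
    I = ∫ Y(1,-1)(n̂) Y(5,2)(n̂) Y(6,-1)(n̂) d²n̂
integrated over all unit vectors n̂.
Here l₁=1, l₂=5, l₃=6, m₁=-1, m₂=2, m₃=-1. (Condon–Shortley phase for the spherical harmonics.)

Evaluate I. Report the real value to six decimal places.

-0.129207

m-sum 0 ✓  L=12 even ✓  4≤6≤6 ✓
Π(2lᵢ+1) = 3×11×13 = 429
triangle coeff Δ(1,5,6) = 1/858
Σ_t [0,0]: t=0:+1/14400 = 1/14400
(3j)²=6/143 [(1 5 6; 0 0 0)], sign=+1
Σ_t [0,0]: t=0:+1/60480 = 1/60480
(3j)²=5/429 [(1 5 6; -1 2 -1)], sign=-1
⇒ 4πI² = 30/143
I = (-1)√(30/143/(4π)) = -0.12920749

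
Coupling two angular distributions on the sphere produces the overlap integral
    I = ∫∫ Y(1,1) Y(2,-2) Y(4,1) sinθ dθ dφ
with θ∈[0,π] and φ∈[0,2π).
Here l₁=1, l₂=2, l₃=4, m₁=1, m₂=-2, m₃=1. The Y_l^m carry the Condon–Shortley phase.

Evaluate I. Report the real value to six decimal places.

0.000000

|1−2|≤4≤1+2 violated ⇒ I = 0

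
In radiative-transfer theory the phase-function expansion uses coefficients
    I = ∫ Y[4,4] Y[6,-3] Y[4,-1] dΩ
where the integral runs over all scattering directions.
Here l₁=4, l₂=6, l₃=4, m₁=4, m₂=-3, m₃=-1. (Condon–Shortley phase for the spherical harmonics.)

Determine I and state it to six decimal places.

Checks pass: Σm=0; 14 even; l₃=4∈[2,10].
(2·4+1)(2·6+1)(2·4+1) = 1053
Δ: 6! 2! 6! / 15! → 1/1261260
sum: t=2:+1/4608 t=3:−1/1296 t=4:+1/4608 = -7/20736
3j²(4 6 4; 0 0 0) = Δ·Π!·Σ² = 20/1287  (sign -1)
sum: t=0:+1/51840 = 1/51840
3j²(4 6 4; 4 -3 -1) = Δ·Π!·Σ² = 8/429  (sign -1)
combine: 4πI² = 1053·20/1287·8/429 = 480/1573
take √, sign +1: I = 0.15583009

0.155830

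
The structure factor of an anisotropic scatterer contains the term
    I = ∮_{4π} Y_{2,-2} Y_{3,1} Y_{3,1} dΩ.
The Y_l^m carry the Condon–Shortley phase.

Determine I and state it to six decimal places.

0.206013

m-sum 0 ✓  L=8 even ✓  1≤3≤5 ✓
Π(2lᵢ+1) = 5×7×7 = 245
triangle coeff Δ(2,3,3) = 1/3780
Σ_t [0,2]: t=0:+1/24 t=1:−1/4 t=2:+1/24 = -1/6
(3j)²=4/105 [(2 3 3; 0 0 0)], sign=+1
Σ_t [2,2]: t=2:+1/16 = 1/16
(3j)²=2/35 [(2 3 3; -2 1 1)], sign=+1
⇒ 4πI² = 8/15
I = (+1)√(8/15/(4π)) = 0.20601291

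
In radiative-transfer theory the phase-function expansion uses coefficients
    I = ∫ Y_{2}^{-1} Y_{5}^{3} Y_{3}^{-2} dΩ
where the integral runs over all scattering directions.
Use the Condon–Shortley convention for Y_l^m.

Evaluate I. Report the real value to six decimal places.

-0.253584

Checks pass: Σm=0; 10 even; l₃=3∈[3,7].
(2·2+1)(2·5+1)(2·3+1) = 385
Δ: 4! 0! 6! / 11! → 1/2310
sum: t=2:+1/144 = 1/144
3j²(2 5 3; 0 0 0) = Δ·Π!·Σ² = 10/231  (sign -1)
sum: t=3:−1/720 = -1/720
3j²(2 5 3; -1 3 -2) = Δ·Π!·Σ² = 8/165  (sign +1)
combine: 4πI² = 385·10/231·8/165 = 80/99
take √, sign -1: I = -0.25358436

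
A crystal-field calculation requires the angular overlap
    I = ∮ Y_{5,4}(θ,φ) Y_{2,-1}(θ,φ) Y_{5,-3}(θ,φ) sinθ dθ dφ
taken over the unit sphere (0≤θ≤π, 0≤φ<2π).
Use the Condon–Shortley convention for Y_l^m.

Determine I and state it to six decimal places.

0.196098

m-sum 0 ✓  L=12 even ✓  3≤5≤7 ✓
Π(2lᵢ+1) = 11×5×11 = 605
triangle coeff Δ(5,2,5) = 1/38610
Σ_t [0,2]: t=0:+1/2880 t=1:−1/576 t=2:+1/2880 = -1/960
(3j)²=10/429 [(5 2 5; 0 0 0)], sign=+1
Σ_t [0,1]: t=0:+1/10080 t=1:−1/80640 = 1/11520
(3j)²=49/1430 [(5 2 5; 4 -1 -3)], sign=+1
⇒ 4πI² = 245/507
I = (+1)√(245/507/(4π)) = 0.19609844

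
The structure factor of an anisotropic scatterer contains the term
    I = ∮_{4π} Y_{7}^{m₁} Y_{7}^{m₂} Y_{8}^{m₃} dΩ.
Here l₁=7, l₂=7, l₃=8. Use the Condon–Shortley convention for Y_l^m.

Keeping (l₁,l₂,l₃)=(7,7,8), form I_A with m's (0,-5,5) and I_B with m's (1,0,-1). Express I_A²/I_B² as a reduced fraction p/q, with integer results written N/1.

l's match ⇒ only the (l;m) 3-j factors differ between A and B.
A: triangle coeff Δ(7,7,8) = 1/22086194130; Σ_t [0,2]: t=0:+1/5225472000 t=1:−1/870912000 t=2:+1/1393459200 = -1/4180377600; (3j)²=35/14858 [(7 7 8; 0 -5 5)], sign=+1
B: triangle coeff Δ(7,7,8) = 1/22086194130; Σ_t [0,6]: t=0:+1/5225472000 t=1:−1/124416000 t=2:+1/19906560 t=3:−1/14929920 t=4:+1/49766400 t=5:−1/870912000 t=6:+1/146313216000 = -11/1950842880; (3j)²=375/193154 [(7 7 8; 1 0 -1)], sign=+1
I_A²/I_B² = (35/14858)/(375/193154) = 91/75

91/75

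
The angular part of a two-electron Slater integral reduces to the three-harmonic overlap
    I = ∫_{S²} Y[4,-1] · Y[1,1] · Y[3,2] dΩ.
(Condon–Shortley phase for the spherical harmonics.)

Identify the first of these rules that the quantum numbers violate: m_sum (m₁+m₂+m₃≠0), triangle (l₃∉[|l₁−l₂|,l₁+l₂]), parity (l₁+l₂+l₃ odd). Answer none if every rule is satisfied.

azimuthal sum: -1 + 1 + 2 = 2  ✗
3 ≤ 3 ≤ 5 (triangle on l)
L = 4 + 1 + 3 = 8 (even)

m_sum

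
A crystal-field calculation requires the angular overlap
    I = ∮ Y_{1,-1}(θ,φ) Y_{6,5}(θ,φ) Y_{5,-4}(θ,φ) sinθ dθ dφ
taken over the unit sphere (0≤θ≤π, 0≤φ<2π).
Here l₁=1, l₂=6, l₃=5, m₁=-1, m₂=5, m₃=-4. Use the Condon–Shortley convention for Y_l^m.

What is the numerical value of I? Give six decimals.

-0.303018

Checks pass: Σm=0; 12 even; l₃=5∈[5,7].
(2·1+1)(2·6+1)(2·5+1) = 429
Δ: 2! 0! 10! / 13! → 1/858
sum: t=1:−1/14400 = -1/14400
3j²(1 6 5; 0 0 0) = Δ·Π!·Σ² = 6/143  (sign +1)
sum: t=2:+1/725760 = 1/725760
3j²(1 6 5; -1 5 -4) = Δ·Π!·Σ² = 5/78  (sign -1)
combine: 4πI² = 429·6/143·5/78 = 15/13
take √, sign -1: I = -0.30301841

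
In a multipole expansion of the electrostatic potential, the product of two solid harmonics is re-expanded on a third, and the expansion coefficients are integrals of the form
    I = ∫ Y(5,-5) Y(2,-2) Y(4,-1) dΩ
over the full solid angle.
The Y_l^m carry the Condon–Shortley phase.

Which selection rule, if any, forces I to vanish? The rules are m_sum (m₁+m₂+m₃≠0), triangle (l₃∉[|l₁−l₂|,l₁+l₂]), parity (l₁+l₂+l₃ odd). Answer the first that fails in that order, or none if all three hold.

m_sum

azimuthal sum: -5 − 2 − 1 = -8  ✗
3 ≤ 4 ≤ 7 (triangle on l)
L = 5 + 2 + 4 = 11 (odd)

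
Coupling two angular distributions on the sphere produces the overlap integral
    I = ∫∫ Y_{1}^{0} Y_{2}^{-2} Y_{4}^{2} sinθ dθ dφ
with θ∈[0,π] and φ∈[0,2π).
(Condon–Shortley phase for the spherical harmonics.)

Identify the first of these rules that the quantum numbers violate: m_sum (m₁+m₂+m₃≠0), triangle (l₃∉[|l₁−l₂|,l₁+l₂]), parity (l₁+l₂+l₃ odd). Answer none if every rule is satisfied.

triangle

Σmᵢ = 0  ✓
l₃∈[|l₁−l₂|,l₁+l₂]=[1,3], have l₃=4  ✗
Σlᵢ = 7 ⇒ odd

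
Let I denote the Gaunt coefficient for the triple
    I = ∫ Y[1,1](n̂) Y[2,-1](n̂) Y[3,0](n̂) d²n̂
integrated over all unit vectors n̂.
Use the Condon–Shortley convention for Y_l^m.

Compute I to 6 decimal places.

0.143048

Checks pass: Σm=0; 6 even; l₃=3∈[1,3].
(2·1+1)(2·2+1)(2·3+1) = 105
Δ: 0! 2! 4! / 7! → 1/105
sum: t=0:+1/4 = 1/4
3j²(1 2 3; 0 0 0) = Δ·Π!·Σ² = 3/35  (sign -1)
sum: t=0:+1/12 = 1/12
3j²(1 2 3; 1 -1 0) = Δ·Π!·Σ² = 1/35  (sign -1)
combine: 4πI² = 105·3/35·1/35 = 9/35
take √, sign +1: I = 0.14304817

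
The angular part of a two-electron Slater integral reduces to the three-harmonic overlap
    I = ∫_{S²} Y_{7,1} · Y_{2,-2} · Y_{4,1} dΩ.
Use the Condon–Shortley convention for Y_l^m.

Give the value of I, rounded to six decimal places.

0.000000

l₃=4 ∉ [5,9] — triangle fails ⇒ I = 0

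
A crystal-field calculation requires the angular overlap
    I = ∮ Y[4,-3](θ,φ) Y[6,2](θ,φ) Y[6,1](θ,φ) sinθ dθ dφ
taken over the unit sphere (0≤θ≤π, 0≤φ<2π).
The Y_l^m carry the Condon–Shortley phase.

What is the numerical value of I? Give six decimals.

-0.039511

Rules hold: Σm=0, L=16 even, 2≤6≤10.
N = 9·13·13 = 1521
Δ = 4!·4!·8!/17! = 1/15315300
Racah Σ t=0..4: t=0:+1/829440 t=1:−1/25920 t=2:+1/9216 t=3:−1/25920 t=4:+1/829440 = 7/207360
⇒ 3j(4 6 6; 0 0 0)² = 28/2431, sgn +1
Racah Σ t=3..4: t=3:−1/103680 t=4:+1/82944 = 1/414720
⇒ 3j(4 6 6; -3 2 1)² = 49/43758, sgn -1
4πI² = N·(3j₀)²·(3jₘ)² = 686/34969
I = -1·√(0.0196174/4π) = -0.03951077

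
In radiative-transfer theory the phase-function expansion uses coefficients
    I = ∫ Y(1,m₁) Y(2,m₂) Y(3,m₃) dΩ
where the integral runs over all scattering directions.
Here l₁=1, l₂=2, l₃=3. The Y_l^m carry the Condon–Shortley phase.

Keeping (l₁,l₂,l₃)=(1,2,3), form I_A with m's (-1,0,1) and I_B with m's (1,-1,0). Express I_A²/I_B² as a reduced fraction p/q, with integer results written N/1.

Same 1,2,3: normalisation and zero-m 3j drop out of the ratio.
A: Δ: 0! 2! 4! / 7! → 1/105; sum: t=0:+1/8 = 1/8; 3j²(1 2 3; -1 0 1) = Δ·Π!·Σ² = 2/35  (sign +1)
B: Δ: 0! 2! 4! / 7! → 1/105; sum: t=0:+1/12 = 1/12; 3j²(1 2 3; 1 -1 0) = Δ·Π!·Σ² = 1/35  (sign -1)
I_A²/I_B² = (2/35)/(1/35) = 2/1

2/1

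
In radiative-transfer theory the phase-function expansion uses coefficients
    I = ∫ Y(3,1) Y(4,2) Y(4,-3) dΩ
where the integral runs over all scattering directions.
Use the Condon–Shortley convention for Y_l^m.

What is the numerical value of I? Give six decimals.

0.000000

L=11 odd ⇒ parity kills the (l;000) factor ⇒ I = 0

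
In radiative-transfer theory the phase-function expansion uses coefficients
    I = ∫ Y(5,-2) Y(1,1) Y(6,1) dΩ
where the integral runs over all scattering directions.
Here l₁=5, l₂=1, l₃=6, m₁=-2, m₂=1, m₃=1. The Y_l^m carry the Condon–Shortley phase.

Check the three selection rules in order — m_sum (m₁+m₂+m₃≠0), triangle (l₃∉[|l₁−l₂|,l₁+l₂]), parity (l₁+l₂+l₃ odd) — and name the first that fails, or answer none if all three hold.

none

Σmᵢ = 0  ✓
l₃∈[|l₁−l₂|,l₁+l₂]=[4,6], have l₃=6  ✓
Σlᵢ = 12 ⇒ even  ✓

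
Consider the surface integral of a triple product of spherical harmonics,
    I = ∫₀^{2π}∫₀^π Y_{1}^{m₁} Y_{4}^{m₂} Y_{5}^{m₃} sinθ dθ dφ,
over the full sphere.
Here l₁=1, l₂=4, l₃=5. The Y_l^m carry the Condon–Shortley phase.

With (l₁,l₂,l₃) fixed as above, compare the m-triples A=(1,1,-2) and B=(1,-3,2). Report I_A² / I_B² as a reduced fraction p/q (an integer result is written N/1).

Shared (l₁,l₂,l₃)=(1,4,5): N and (l;000)² cancel in I_A²/I_B².
A: Δ = 0!·2!·8!/11! = 1/495; Racah Σ t=0..0: t=0:+1/1440 = 1/1440; ⇒ 3j(1 4 5; 1 1 -2)² = 7/165, sgn -1
B: Δ = 0!·2!·8!/11! = 1/495; Racah Σ t=0..0: t=0:+1/10080 = 1/10080; ⇒ 3j(1 4 5; 1 -3 2)² = 1/165, sgn -1
I_A²/I_B² = (7/165)/(1/165) = 7/1

7/1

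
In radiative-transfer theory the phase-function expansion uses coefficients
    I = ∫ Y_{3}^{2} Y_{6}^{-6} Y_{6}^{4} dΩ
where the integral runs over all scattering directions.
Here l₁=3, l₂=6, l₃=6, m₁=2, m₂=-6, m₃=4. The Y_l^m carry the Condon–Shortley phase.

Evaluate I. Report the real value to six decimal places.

0.000000

l₁+l₂+l₃=15 is odd: 3j(l;000)=0 ⇒ I=0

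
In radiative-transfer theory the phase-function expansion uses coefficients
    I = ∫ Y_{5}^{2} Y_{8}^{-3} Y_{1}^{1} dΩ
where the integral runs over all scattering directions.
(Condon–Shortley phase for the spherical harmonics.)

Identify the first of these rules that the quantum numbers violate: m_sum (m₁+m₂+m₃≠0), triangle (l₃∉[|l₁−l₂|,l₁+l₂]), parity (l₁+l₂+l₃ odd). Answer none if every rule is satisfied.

triangle

m₁+m₂+m₃ = 2 − 3 + 1 = 0  ✓
triangle: |5−8|=3 ≤ l₃=1 ≤ 5+8=13  ✗
parity: l₁+l₂+l₃ = 14 is even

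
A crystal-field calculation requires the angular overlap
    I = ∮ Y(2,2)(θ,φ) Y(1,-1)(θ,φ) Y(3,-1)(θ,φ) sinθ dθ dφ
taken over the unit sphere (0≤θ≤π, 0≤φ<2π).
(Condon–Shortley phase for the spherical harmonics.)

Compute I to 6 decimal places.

Rules hold: Σm=0, L=6 even, 1≤3≤3.
N = 5·3·7 = 105
Δ = 0!·4!·2!/7! = 1/105
Racah Σ t=0..0: t=0:+1/4 = 1/4
⇒ 3j(2 1 3; 0 0 0)² = 3/35, sgn -1
Racah Σ t=0..0: t=0:+1/48 = 1/48
⇒ 3j(2 1 3; 2 -1 -1)² = 1/105, sgn +1
4πI² = N·(3j₀)²·(3jₘ)² = 3/35
I = -1·√(0.0857143/4π) = -0.08258890

-0.082589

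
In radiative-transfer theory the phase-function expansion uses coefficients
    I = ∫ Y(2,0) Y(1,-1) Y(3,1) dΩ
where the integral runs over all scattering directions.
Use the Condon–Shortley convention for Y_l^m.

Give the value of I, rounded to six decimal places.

-0.202301

Checks pass: Σm=0; 6 even; l₃=3∈[1,3].
(2·2+1)(2·1+1)(2·3+1) = 105
Δ: 0! 4! 2! / 7! → 1/105
sum: t=0:+1/4 = 1/4
3j²(2 1 3; 0 0 0) = Δ·Π!·Σ² = 3/35  (sign -1)
sum: t=0:+1/8 = 1/8
3j²(2 1 3; 0 -1 1) = Δ·Π!·Σ² = 2/35  (sign +1)
combine: 4πI² = 105·3/35·2/35 = 18/35
take √, sign -1: I = -0.20230066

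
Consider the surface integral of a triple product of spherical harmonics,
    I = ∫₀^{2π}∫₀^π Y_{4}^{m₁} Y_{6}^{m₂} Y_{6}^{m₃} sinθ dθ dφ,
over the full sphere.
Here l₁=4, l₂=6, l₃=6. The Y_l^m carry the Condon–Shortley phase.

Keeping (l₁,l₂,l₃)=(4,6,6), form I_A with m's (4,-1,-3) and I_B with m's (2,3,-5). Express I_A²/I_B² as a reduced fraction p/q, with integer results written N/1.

l's match ⇒ only the (l;m) 3-j factors differ between A and B.
A: triangle coeff Δ(4,6,6) = 1/15315300; Σ_t [0,0]: t=0:+1/414720 = 1/414720; (3j)²=49/2431 [(4 6 6; 4 -1 -3)], sign=-1
B: triangle coeff Δ(4,6,6) = 1/15315300; Σ_t [1,2]: t=1:−1/1451520 t=2:+1/483840 = 1/725760; (3j)²=24/1547 [(4 6 6; 2 3 -5)], sign=-1
I_A²/I_B² = (49/2431)/(24/1547) = 343/264

343/264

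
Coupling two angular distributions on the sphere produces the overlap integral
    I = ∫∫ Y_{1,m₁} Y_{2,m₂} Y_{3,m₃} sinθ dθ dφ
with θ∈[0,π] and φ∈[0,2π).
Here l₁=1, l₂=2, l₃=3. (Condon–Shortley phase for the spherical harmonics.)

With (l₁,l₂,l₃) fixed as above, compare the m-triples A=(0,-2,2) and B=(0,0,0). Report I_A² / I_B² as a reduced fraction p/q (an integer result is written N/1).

Same 1,2,3: normalisation and zero-m 3j drop out of the ratio.
A: Δ: 0! 2! 4! / 7! → 1/105; sum: t=0:+1/24 = 1/24; 3j²(1 2 3; 0 -2 2) = Δ·Π!·Σ² = 1/21  (sign -1)
B: Δ: 0! 2! 4! / 7! → 1/105; sum: t=0:+1/4 = 1/4; 3j²(1 2 3; 0 0 0) = Δ·Π!·Σ² = 3/35  (sign -1)
I_A²/I_B² = (1/21)/(3/35) = 5/9

5/9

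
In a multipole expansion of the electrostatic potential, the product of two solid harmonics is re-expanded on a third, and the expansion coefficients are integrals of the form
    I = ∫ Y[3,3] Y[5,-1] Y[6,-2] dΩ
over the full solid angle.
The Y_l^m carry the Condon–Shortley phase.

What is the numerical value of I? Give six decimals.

-0.174062

Rules hold: Σm=0, L=14 even, 2≤6≤8.
N = 7·11·13 = 1001
Δ = 2!·4!·8!/15! = 1/675675
Racah Σ t=0..2: t=0:+1/8640 t=1:−1/2304 t=2:+1/8640 = -7/34560
⇒ 3j(3 5 6; 0 0 0)² = 7/429, sgn -1
Racah Σ t=0..0: t=0:+1/27648 = 1/27648
⇒ 3j(3 5 6; 3 -1 -2)² = 10/429, sgn +1
4πI² = N·(3j₀)²·(3jₘ)² = 490/1287
I = -1·√(0.38073/4π) = -0.17406195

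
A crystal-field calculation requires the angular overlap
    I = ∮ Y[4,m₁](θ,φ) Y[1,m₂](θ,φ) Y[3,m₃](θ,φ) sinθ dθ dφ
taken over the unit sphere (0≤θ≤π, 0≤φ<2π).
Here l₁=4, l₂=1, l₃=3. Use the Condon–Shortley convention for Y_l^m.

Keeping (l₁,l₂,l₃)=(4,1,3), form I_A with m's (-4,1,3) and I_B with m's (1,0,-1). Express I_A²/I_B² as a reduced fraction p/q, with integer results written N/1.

l's match ⇒ only the (l;m) 3-j factors differ between A and B.
A: triangle coeff Δ(4,1,3) = 1/252; Σ_t [2,2]: t=2:+1/1440 = 1/1440; (3j)²=1/9 [(4 1 3; -4 1 3)], sign=+1
B: triangle coeff Δ(4,1,3) = 1/252; Σ_t [1,1]: t=1:−1/48 = -1/48; (3j)²=5/84 [(4 1 3; 1 0 -1)], sign=-1
I_A²/I_B² = (1/9)/(5/84) = 28/15

28/15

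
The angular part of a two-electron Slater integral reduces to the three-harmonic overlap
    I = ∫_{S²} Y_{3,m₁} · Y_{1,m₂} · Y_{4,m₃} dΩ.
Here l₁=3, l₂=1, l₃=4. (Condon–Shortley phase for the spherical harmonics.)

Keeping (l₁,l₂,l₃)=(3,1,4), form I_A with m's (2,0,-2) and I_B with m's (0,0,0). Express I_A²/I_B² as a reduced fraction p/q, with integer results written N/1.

3/4

Same 3,1,4: normalisation and zero-m 3j drop out of the ratio.
A: Δ: 0! 6! 2! / 9! → 1/252; sum: t=0:+1/120 = 1/120; 3j²(3 1 4; 2 0 -2) = Δ·Π!·Σ² = 1/21  (sign +1)
B: Δ: 0! 6! 2! / 9! → 1/252; sum: t=0:+1/36 = 1/36; 3j²(3 1 4; 0 0 0) = Δ·Π!·Σ² = 4/63  (sign +1)
I_A²/I_B² = (1/21)/(4/63) = 3/4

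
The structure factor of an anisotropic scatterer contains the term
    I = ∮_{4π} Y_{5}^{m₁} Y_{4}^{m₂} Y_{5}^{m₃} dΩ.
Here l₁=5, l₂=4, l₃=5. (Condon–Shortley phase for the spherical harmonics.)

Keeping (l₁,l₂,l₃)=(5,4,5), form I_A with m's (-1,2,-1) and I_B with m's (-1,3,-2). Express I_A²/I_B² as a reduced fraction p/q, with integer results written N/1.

8/1

Shared (l₁,l₂,l₃)=(5,4,5): N and (l;000)² cancel in I_A²/I_B².
A: Δ = 4!·6!·4!/15! = 1/3153150; Racah Σ t=2..4: t=2:+1/4608 t=3:−1/1296 t=4:+1/4608 = -7/20736; ⇒ 3j(5 4 5; -1 2 -1)² = 20/1287, sgn -1
B: Δ = 4!·6!·4!/15! = 1/3153150; Racah Σ t=3..4: t=3:−1/5184 t=4:+1/6912 = -1/20736; ⇒ 3j(5 4 5; -1 3 -2)² = 5/2574, sgn +1
I_A²/I_B² = (20/1287)/(5/2574) = 8/1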